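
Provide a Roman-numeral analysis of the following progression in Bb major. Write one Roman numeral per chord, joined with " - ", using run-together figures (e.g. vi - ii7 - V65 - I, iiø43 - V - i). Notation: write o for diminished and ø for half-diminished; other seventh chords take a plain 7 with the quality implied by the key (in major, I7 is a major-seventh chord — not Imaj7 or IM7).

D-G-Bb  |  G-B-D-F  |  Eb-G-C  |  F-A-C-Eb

D-G-Bb has root G, degree 6 in Bb major, so vi64.
G-B-D-F: a dominant seventh chord on G, the applied dominant of ii → V7/ii.
Eb-G-C: minor triad on C = scale degree 2 → ii6.
F-A-C-Eb has root F, degree 5 in Bb major, so V7.

vi64 - V7/ii - ii6 - V7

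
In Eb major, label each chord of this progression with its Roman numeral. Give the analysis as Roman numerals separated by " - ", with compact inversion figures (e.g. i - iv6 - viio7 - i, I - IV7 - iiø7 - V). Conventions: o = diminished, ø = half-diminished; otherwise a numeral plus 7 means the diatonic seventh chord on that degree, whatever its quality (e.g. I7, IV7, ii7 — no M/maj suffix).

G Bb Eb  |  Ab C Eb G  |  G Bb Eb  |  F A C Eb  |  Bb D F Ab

I6 - IV7 - I6 - V7/V - V7

G-Bb-Eb has root Eb, degree 1 in Eb major, so I6.
Ab-C-Eb-G: root Ab is the subdominant; major seventh chord there is IV7.
G-Bb-Eb: root Eb is the tonic; major triad there is I6.
F-A-C-Eb: chromatic; F is V of V, so V7/V.
Bb-D-F-Ab: dominant seventh chord on Bb = scale degree 5 → V7.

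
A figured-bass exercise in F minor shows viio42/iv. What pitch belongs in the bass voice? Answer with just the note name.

Gb

The applied chord viio42/iv is rooted on A: A-C-Eb-Gb.
The figure 42 means third inversion — the seventh is in the bass.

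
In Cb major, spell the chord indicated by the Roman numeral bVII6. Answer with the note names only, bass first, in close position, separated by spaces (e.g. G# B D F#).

bVII6 is a major triad on the lowered seventh degree (the subtonic), borrowed from the parallel minor. In Cb major that root is Bbb.
So the chord is Bbb-Db-Fb.
The figured bass 6 indicates first inversion, placing the third (Db) in the bass: Db-Fb-Bbb.

Db Fb Bbb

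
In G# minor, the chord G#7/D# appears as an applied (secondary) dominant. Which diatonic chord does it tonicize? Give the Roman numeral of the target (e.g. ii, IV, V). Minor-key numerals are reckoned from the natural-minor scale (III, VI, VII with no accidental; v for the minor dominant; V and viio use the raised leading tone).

iv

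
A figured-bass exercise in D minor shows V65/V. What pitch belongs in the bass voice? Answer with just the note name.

The applied chord V65/V is rooted on E: E-G#-B-D.
The figure 65 means first inversion — the third is in the bass.

G#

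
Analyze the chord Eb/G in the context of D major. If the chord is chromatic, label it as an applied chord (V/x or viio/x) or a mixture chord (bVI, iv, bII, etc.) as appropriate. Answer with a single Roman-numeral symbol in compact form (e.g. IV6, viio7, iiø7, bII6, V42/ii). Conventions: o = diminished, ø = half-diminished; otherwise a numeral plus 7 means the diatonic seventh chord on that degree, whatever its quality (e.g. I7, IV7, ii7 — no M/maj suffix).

Stacked in thirds the chord is Eb-G-Bb: a major triad on Eb.
Eb is the lowered second degree of D major (diatonic 2 would be E). This is the Neapolitan sixth — a major triad on the lowered second degree, here in its customary first inversion.
With G in the bass the chord is in first inversion, so the figured bass is 6.

bII6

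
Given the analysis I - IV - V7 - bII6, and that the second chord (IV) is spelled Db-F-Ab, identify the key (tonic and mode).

The anchor chord is a major triad on Db, labeled IV.
If Db is scale degree 4 and the mode makes that degree carry a major triad, the tonic is Ab and the mode is major.

Ab major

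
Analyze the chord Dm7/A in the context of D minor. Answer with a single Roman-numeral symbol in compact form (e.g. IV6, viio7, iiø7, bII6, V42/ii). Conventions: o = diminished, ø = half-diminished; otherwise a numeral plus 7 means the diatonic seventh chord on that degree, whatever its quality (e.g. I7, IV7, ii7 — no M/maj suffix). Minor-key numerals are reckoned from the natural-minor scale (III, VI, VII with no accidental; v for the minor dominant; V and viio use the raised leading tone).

Stacked in thirds the chord is D-F-A-C: a minor seventh chord on D.
In D minor, D is the tonic; the diatonic minor seventh chord there is i7.
With A in the bass the chord is in second inversion, so the figured bass is 43.

i43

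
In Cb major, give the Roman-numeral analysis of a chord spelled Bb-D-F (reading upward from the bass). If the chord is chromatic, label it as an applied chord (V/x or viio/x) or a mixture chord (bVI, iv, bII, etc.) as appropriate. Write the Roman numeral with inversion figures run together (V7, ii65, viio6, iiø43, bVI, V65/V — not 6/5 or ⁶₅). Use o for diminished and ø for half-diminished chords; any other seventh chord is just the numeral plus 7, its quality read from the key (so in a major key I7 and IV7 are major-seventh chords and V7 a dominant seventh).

V/iii

The pitches Bb-D-F form a major triad rooted on Bb.
Bb is not a diatonic chord root with this quality in Cb major, but it lies a perfect fifth above Eb (iii), so the chord functions as an applied dominant of iii.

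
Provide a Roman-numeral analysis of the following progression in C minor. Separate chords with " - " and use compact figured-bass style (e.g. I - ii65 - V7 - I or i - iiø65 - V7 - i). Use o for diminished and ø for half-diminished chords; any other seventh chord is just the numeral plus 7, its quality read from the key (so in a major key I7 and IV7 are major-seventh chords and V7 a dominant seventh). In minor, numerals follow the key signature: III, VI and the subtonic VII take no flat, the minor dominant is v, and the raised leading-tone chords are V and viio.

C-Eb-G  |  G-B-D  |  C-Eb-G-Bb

C-Eb-G: root C is the tonic; minor triad there is i.
G-B-D: root G is the dominant; major triad there is V.
C-Eb-G-Bb has root C, degree 1 in C minor, so i7.

i - V - i7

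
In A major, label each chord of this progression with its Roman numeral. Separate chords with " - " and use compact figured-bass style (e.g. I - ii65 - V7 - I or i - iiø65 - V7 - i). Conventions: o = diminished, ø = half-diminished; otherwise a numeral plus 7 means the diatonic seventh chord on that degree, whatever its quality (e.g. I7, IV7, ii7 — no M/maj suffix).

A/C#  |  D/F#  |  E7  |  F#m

A/C# has root A, degree 1 in A major, so I6.
D/F# has root D, degree 4 in A major, so IV6.
E7: root E is the dominant; dominant seventh chord there is V7.
F#m: minor triad on F# = scale degree 6 → vi.

I6 - IV6 - V7 - vi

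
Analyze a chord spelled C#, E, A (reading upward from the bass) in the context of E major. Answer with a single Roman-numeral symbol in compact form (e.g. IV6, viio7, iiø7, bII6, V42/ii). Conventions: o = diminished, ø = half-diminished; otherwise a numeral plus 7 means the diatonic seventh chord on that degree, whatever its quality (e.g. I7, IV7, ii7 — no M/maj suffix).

The pitches A-C#-E form a major triad rooted on A.
A is scale degree 4 in E major, and a major triad on that degree is written IV.
With C# in the bass the chord is in first inversion, so the figured bass is 6.

IV6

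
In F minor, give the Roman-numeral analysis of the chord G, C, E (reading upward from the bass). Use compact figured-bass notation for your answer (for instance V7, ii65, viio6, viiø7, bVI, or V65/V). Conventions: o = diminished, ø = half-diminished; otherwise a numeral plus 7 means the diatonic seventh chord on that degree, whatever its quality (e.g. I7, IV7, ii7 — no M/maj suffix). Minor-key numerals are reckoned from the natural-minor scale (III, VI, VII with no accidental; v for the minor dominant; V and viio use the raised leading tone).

The pitches C-E-G form a major triad rooted on C.
C is scale degree 5 in F minor, and a major triad on that degree is written V.
With G in the bass the chord is in second inversion, so the figured bass is 64.

V64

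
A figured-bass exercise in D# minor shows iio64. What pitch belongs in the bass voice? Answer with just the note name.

B

iio in D# minor has root E#; the chord is E#-G#-B.
The figure 64 means second inversion — the fifth is in the bass.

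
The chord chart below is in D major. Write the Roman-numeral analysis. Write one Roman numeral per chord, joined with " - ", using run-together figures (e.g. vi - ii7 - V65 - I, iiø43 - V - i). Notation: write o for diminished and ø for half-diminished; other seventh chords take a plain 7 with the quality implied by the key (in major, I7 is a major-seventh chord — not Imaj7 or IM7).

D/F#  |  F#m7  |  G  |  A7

D/F#: major triad on D = scale degree 1 → I6.
F#m7: root F# is the mediant; minor seventh chord there is iii7.
G: major triad on G = scale degree 4 → IV.
A7: root A is the dominant; dominant seventh chord there is V7.

I6 - iii7 - IV - V7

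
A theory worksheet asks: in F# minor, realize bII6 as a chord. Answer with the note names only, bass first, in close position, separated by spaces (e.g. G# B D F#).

B D G

Scale degree 2 in F# minor is G#; lowering it a half step gives G. bII6 is the Neapolitan sixth — a major triad on the lowered second degree, here in its customary first inversion.
So the chord is G-B-D, a major triad.
The figured bass 6 indicates first inversion, placing the third (B) in the bass: B-D-G.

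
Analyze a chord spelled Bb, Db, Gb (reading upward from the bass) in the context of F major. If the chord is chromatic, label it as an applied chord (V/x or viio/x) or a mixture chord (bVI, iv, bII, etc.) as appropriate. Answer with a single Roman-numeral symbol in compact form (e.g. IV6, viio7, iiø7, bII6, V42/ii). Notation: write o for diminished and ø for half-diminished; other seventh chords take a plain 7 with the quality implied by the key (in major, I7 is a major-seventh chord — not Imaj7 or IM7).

bII6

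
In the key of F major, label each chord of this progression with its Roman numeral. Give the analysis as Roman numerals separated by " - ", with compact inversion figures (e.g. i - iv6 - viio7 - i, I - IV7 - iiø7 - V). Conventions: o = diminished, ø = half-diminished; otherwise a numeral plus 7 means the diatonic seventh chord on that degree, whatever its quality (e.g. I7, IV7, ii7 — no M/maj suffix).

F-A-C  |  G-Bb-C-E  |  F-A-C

F-A-C: root F is the tonic; major triad there is I.
G-Bb-C-E has root C, degree 5 in F major, so V43.
F-A-C has root F, degree 1 in F major, so I.

I - V43 - I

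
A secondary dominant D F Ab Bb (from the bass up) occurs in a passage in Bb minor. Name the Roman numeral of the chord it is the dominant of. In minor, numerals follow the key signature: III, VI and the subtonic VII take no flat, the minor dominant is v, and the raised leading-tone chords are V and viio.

The chord is a dominant seventh chord on Bb.
A dominant resolves down a perfect fifth: Bb → Eb. In Bb minor, Eb is scale degree 4, i.e. iv.

iv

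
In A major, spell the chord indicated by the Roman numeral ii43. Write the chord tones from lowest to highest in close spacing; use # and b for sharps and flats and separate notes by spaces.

F# A B D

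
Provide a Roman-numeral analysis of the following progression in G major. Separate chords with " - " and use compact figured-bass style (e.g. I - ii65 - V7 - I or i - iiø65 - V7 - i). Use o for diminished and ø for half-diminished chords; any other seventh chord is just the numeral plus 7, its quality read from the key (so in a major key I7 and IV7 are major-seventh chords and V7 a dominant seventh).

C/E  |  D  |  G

IV6 - V - I

C/E: major triad on C = scale degree 4 → IV6.
D has root D, degree 5 in G major, so V.
G: root G is the tonic; major triad there is I.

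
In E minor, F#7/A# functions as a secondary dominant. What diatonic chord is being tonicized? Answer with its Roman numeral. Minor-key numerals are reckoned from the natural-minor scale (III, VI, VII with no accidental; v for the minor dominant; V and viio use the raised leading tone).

The chord is a dominant seventh chord on F#.
A dominant resolves down a perfect fifth: F# → B. In E minor, B is scale degree 5, i.e. V.

V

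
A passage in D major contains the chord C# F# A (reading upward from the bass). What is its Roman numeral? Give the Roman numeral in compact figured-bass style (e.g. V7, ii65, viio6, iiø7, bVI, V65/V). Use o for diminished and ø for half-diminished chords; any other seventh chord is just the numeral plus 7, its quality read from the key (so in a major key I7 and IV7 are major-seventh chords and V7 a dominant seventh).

iii64

The pitches F#-A-C# form a minor triad rooted on F#.
F# is scale degree 3 in D major, and a minor triad on that degree is written iii.
With C# in the bass the chord is in second inversion, so the figured bass is 64.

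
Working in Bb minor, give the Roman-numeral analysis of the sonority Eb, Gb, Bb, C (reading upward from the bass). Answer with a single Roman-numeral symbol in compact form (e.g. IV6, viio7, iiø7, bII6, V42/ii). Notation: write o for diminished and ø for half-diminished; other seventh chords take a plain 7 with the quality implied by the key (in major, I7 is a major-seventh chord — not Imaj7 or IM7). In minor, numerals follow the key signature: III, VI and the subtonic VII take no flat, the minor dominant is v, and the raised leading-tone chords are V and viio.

iiø65

Stacked in thirds the chord is C-Eb-Gb-Bb: a half-diminished seventh chord on C.
In Bb minor, C is the supertonic; the diatonic half-diminished seventh chord there is iiø7.
With Eb in the bass the chord is in first inversion, so the figured bass is 65.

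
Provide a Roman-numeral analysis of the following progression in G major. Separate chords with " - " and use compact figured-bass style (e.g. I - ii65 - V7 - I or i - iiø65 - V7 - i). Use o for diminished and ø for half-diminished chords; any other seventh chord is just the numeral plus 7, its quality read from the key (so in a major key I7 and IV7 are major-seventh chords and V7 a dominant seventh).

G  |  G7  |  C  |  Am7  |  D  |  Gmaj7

I - V7/IV - IV - ii7 - V - I7

G: major triad on G = scale degree 1 → I.
G7: chromatic; G is V of IV, so V7/IV.
C: root C is the subdominant; major triad there is IV.
Am7 has root A, degree 2 in G major, so ii7.
D has root D, degree 5 in G major, so V.
Gmaj7: major seventh chord on G = scale degree 1 → I7.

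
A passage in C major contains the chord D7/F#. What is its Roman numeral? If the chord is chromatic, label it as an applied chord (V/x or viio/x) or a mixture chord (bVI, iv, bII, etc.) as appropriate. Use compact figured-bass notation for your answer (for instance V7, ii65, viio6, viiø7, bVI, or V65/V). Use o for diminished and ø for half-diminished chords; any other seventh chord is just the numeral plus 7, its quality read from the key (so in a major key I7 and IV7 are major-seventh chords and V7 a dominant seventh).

V65/V

The pitches D-F#-A-C form a dominant seventh chord rooted on D.
D is not a diatonic chord root with this quality in C major, but it lies a perfect fifth above G (V), so the chord functions as an applied dominant of V.
With F# in the bass the chord is in first inversion, so the figured bass is 65.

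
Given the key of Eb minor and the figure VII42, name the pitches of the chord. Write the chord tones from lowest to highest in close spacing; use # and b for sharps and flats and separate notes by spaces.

Cb Db F Ab

In Eb minor, the subtonic is Db, and the diatonic chord built there is a dominant seventh chord.
Stacking thirds from Db gives Db-F-Ab-Cb.
The figured bass 42 indicates third inversion, placing the seventh (Cb) in the bass: Cb-Db-F-Ab.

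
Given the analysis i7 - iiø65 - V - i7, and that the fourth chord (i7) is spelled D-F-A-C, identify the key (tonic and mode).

D minor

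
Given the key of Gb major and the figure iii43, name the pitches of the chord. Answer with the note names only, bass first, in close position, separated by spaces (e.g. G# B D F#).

F Ab Bb Db

The numeral's case and figure indicate a minor seventh chord. In Gb major its root, scale degree 3, is Bb.
Stacking thirds from Bb gives Bb-Db-F-Ab.
The figured bass 43 indicates second inversion, placing the fifth (F) in the bass: F-Ab-Bb-Db.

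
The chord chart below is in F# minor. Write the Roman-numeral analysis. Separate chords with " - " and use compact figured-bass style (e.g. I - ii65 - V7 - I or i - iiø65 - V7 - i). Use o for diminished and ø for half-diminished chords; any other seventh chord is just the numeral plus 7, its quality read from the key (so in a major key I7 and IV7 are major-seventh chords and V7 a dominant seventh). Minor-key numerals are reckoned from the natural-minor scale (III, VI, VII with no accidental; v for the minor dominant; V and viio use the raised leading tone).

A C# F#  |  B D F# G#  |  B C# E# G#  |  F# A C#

i6 - iiø65 - V42 - i

A-C#-F# has root F#, degree 1 in F# minor, so i6.
B-D-F#-G# has root G#, degree 2 in F# minor, so iiø65.
B-C#-E#-G# has root C#, degree 5 in F# minor, so V42.
F#-A-C# has root F#, degree 1 in F# minor, so i.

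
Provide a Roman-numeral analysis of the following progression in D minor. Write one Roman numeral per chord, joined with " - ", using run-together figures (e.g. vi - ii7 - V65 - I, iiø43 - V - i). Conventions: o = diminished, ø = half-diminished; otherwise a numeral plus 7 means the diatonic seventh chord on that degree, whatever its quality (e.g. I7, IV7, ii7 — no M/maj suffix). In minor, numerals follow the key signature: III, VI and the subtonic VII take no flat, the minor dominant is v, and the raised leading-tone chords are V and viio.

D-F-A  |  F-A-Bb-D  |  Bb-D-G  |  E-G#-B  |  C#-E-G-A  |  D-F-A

i - VI43 - iv6 - V/V - V65 - i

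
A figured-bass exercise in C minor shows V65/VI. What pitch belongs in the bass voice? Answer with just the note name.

The applied chord V65/VI is rooted on Eb: Eb-G-Bb-Db.
The figure 65 means first inversion — the third is in the bass.

G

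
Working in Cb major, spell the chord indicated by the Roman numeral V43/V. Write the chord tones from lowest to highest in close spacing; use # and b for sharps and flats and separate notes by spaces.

V43/V is a secondary dominant — the dominant seventh of V. V in Cb major is Gb, so the applied chord's root is Db, a perfect fifth above.
Building a dominant seventh chord on Db gives Db-F-Ab-Cb.
The figured bass 43 indicates second inversion, placing the fifth (Ab) in the bass: Ab-Cb-Db-F.

Ab Cb Db F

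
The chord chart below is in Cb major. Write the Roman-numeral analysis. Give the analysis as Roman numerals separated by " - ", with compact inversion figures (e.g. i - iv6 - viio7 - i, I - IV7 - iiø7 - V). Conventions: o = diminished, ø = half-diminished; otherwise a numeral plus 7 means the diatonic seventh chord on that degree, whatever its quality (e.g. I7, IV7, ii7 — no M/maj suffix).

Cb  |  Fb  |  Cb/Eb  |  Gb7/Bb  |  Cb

I - IV - I6 - V65 - I

Cb: major triad on Cb = scale degree 1 → I.
Fb has root Fb, degree 4 in Cb major, so IV.
Cb/Eb has root Cb, degree 1 in Cb major, so I6.
Gb7/Bb: dominant seventh chord on Gb = scale degree 5 → V65.
Cb: major triad on Cb = scale degree 1 → I.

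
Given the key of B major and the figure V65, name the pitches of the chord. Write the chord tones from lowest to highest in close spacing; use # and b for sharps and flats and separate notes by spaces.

A# C# E F#

In B major, the fifth degree is F#, and the diatonic chord built there is a dominant seventh chord.
Stacking thirds from F# gives F#-A#-C#-E.
With the 65 figure the chord is in first inversion; from the bass A# upward in close position it reads A#-C#-E-F#.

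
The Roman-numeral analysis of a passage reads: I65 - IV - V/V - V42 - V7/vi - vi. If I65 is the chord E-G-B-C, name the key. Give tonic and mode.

C major

The anchor chord is a major seventh chord on C, labeled I65.
If C is scale degree 1 and the mode makes that degree carry a major seventh chord, the tonic is C and the mode is major.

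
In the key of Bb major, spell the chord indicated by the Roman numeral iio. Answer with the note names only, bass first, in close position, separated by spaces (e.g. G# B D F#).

C Eb Gb

Scale degree 2 in Bb major is C; here the chord built on it is altered to a diminished triad. iio is the diminished supertonic triad, borrowed from the parallel minor.
So the chord is C-Eb-Gb, a diminished triad.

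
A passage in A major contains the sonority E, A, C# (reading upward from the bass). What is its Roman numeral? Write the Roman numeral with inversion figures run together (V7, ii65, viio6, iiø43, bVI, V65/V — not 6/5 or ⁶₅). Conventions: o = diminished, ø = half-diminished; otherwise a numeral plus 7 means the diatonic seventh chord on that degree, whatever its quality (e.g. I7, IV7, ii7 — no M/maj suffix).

Stacked in thirds the chord is A-C#-E: a major triad on A.
In A major, A is the tonic; the diatonic major triad there is I.
With E in the bass the chord is in second inversion, so the figured bass is 64.

I64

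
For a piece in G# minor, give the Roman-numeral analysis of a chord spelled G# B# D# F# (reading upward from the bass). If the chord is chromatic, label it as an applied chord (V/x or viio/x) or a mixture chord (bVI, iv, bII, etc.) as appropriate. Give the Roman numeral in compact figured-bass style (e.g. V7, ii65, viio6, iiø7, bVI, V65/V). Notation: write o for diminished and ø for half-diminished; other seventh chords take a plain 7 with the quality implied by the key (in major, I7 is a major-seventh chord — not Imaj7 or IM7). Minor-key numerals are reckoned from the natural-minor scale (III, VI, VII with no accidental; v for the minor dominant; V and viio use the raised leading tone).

V7/iv

The pitches G#-B#-D#-F# form a dominant seventh chord rooted on G#.
G# is not a diatonic chord root with this quality in G# minor, but it lies a perfect fifth above C# (iv), so the chord functions as an applied dominant of iv.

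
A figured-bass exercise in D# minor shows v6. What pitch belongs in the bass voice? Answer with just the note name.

v in D# minor has root A#; the chord is A#-C#-E#.
The figure 6 means first inversion — the third is in the bass.

C#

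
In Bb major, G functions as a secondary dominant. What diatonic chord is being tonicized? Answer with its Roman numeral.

ii

The chord is a major triad on G.
A dominant resolves down a perfect fifth: G → C. In Bb major, C is scale degree 2, i.e. ii.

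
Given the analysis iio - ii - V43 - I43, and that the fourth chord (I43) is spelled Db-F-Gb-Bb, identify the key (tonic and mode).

The chord Gbmaj7/Db is a major seventh chord rooted on Gb; its label is I43.
If Gb is scale degree 1 and the mode makes that degree carry a major seventh chord, the tonic is Gb and the mode is major.

Gb major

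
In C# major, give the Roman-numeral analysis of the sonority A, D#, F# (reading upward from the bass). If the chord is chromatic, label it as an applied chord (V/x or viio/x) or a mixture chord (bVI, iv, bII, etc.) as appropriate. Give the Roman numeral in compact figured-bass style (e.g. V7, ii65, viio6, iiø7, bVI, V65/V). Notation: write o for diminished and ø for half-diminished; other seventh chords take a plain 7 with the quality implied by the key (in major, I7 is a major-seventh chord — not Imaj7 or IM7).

iio64

Stacked in thirds the chord is D#-F#-A: a diminished triad on D#.
D# is the second degree of C# major. This is the diminished supertonic triad, borrowed from the parallel minor.
With A in the bass the chord is in second inversion, so the figured bass is 64.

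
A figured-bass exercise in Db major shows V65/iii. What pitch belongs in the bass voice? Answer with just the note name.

E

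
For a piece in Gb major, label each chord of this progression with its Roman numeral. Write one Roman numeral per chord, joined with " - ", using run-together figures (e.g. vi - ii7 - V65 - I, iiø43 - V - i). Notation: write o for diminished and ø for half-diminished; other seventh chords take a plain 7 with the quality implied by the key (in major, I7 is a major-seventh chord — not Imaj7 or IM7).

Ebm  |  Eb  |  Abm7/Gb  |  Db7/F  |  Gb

Ebm has root Eb, degree 6 in Gb major, so vi.
Eb: chromatic; Eb is V of ii, so V/ii.
Abm7/Gb: root Ab is the supertonic; minor seventh chord there is ii42.
Db7/F: root Db is the dominant; dominant seventh chord there is V65.
Gb: major triad on Gb = scale degree 1 → I.

vi - V/ii - ii42 - V65 - I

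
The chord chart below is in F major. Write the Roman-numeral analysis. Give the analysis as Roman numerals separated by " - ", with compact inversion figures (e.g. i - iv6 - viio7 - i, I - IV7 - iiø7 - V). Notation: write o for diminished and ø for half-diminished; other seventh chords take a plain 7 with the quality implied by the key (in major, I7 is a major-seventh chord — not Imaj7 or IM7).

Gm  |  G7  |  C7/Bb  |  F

Gm has root G, degree 2 in F major, so ii.
G7: a dominant seventh chord on G, the applied dominant of V → V7/V.
C7/Bb: root C is the dominant; dominant seventh chord there is V42.
F has root F, degree 1 in F major, so I.

ii - V7/V - V42 - I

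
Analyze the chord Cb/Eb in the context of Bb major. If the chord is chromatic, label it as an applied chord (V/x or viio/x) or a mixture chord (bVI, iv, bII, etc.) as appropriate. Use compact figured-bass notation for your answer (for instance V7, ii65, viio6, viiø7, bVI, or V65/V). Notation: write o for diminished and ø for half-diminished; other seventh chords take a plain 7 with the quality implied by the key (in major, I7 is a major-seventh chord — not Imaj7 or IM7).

Stacked in thirds the chord is Cb-Eb-Gb: a major triad on Cb.
Cb is the lowered second degree of Bb major (diatonic 2 would be C). This is the Neapolitan sixth — a major triad on the lowered second degree, here in its customary first inversion.
With Eb in the bass the chord is in first inversion, so the figured bass is 6.

bII6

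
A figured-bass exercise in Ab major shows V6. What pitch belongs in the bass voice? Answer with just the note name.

G

V in Ab major has root Eb; the chord is Eb-G-Bb.
The figure 6 means first inversion — the third is in the bass.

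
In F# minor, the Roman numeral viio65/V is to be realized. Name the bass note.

The applied chord viio65/V is rooted on B#: B#-D#-F#-A.
The figure 65 means first inversion — the third is in the bass.

D#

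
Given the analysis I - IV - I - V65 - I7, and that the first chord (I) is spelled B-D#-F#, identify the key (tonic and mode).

B major

The anchor chord is a major triad on B, labeled I.
If B is scale degree 1 and the mode makes that degree carry a major triad, the tonic is B and the mode is major.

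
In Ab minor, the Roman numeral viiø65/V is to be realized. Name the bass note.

F

The applied chord viiø65/V is rooted on D: D-F-Ab-C.
The figure 65 means first inversion — the third is in the bass.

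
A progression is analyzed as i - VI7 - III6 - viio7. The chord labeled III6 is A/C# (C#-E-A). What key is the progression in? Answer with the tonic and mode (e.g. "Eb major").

The chord A/C# is a major triad rooted on A; its label is III6.
III6 on A implies A is the mediant; that puts the tonic at F#, and the uppercase numeral fits minor mode.

F# minor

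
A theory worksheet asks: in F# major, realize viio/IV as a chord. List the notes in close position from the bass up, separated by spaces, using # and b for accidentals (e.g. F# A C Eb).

A# C# E

viio/IV is a secondary leading-tone chord. The target IV is B in F# major; the applied chord is rooted a semitone below, on A#.
Building a diminished triad on A# gives A#-C#-E.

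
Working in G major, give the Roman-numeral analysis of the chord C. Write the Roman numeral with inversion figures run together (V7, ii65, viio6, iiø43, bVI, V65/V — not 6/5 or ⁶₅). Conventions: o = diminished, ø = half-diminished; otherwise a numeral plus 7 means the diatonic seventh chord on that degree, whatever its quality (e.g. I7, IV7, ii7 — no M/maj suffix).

IV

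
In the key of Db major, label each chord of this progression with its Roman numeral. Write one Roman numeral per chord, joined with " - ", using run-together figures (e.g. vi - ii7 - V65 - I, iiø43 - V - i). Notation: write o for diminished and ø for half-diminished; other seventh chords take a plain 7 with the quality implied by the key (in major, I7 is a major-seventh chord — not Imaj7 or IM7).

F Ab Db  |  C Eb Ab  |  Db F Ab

I6 - V6 - I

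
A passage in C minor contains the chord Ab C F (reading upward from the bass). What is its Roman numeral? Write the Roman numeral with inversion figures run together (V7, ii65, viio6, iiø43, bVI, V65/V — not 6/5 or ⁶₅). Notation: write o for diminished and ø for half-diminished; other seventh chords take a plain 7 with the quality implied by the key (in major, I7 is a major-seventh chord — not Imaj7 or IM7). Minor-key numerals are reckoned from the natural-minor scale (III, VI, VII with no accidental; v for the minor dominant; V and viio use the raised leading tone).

iv6

The pitches F-Ab-C form a minor triad rooted on F.
In C minor, F is the subdominant; the diatonic minor triad there is iv.
With Ab in the bass the chord is in first inversion, so the figured bass is 6.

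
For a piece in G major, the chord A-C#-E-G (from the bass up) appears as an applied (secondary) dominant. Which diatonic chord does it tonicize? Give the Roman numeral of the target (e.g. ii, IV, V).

V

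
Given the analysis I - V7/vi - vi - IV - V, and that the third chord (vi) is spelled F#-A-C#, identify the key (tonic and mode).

A major

vi is given as F#-A-C# — a minor triad with root F#.
vi on F# implies F# is the submediant; that puts the tonic at A, and the lowercase numeral fits major mode.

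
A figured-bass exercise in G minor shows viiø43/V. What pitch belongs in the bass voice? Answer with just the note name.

G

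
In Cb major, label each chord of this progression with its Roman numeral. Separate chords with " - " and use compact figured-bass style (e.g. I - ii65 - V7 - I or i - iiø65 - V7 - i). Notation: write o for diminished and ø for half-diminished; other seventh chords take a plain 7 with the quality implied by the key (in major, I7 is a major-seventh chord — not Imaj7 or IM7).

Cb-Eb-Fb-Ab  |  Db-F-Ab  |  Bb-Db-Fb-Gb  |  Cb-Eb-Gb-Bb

Cb-Eb-Fb-Ab has root Fb, degree 4 in Cb major, so IV43.
Db-F-Ab: a major triad on Db, the applied dominant of V → V/V.
Bb-Db-Fb-Gb has root Gb, degree 5 in Cb major, so V65.
Cb-Eb-Gb-Bb: root Cb is the tonic; major seventh chord there is I7.

IV43 - V/V - V65 - I7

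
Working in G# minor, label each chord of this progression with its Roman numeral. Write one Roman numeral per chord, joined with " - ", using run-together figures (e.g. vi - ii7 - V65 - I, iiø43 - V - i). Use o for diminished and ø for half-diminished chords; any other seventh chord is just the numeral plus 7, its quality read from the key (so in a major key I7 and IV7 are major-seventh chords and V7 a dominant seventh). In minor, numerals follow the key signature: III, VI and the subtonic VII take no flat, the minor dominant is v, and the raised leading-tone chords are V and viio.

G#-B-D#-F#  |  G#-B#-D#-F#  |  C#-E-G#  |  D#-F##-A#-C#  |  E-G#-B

G#-B-D#-F#: root G# is the tonic; minor seventh chord there is i7.
G#-B#-D#-F#: chromatic; G# is V of iv, so V7/iv.
C#-E-G#: minor triad on C# = scale degree 4 → iv.
D#-F##-A#-C#: root D# is the dominant; dominant seventh chord there is V7.
E-G#-B: major triad on E = scale degree 6 → VI.

i7 - V7/iv - iv - V7 - VI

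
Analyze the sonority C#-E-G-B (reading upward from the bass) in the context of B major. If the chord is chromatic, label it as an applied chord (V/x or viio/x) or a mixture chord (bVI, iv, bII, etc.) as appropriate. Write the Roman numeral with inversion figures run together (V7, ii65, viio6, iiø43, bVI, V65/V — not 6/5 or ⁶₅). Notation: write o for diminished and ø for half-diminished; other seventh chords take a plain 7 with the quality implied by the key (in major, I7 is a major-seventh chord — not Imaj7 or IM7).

iiø7

The pitches C#-E-G-B form a half-diminished seventh chord rooted on C#.
C# is the second degree of B major. This is the half-diminished supertonic seventh, borrowed from the parallel minor.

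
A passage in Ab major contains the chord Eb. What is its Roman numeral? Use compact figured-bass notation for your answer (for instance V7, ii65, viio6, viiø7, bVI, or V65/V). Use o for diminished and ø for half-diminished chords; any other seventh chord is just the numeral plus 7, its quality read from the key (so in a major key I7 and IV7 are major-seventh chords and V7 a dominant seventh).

V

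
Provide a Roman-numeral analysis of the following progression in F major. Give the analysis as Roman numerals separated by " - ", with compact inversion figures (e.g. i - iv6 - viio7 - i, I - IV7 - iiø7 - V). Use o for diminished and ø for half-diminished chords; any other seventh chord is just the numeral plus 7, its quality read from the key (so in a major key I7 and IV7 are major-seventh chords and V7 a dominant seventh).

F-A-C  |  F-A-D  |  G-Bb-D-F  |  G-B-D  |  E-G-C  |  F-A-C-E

I - vi6 - ii7 - V/V - V6 - I7

F-A-C: root F is the tonic; major triad there is I.
F-A-D: root D is the submediant; minor triad there is vi6.
G-Bb-D-F has root G, degree 2 in F major, so ii7.
G-B-D: chromatic; G is V of V, so V/V.
E-G-C has root C, degree 5 in F major, so V6.
F-A-C-E has root F, degree 1 in F major, so I7.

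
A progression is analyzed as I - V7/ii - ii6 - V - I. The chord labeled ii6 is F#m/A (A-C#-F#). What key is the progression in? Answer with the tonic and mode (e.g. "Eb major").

The anchor chord is a minor triad on F#, labeled ii6.
Counting down one scale step from F# places the tonic on E; a minor triad on degree 2 is diatonic only in major.

E major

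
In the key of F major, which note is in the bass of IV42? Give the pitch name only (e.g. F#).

A

IV in F major has root Bb; the chord is Bb-D-F-A.
The figure 42 means third inversion — the seventh is in the bass.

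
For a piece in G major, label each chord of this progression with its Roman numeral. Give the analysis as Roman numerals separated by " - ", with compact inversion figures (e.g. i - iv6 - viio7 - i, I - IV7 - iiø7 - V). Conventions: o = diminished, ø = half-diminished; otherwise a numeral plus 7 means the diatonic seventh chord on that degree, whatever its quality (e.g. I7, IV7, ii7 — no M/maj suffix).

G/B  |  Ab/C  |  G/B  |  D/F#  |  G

G/B: major triad on G = scale degree 1 → I6.
Ab/C: major triad on Ab — chromatic; Ab is the lowered second degree, so this is the Neapolitan sixth, bII6 (third, C, in the bass — hence the 6).
G/B has root G, degree 1 in G major, so I6.
D/F#: root D is the dominant; major triad there is V6.
G: major triad on G = scale degree 1 → I.

I6 - bII6 - I6 - V6 - I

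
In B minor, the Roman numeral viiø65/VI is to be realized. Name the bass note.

A

The applied chord viiø65/VI is rooted on F#: F#-A-C-E.
The figure 65 means first inversion — the third is in the bass.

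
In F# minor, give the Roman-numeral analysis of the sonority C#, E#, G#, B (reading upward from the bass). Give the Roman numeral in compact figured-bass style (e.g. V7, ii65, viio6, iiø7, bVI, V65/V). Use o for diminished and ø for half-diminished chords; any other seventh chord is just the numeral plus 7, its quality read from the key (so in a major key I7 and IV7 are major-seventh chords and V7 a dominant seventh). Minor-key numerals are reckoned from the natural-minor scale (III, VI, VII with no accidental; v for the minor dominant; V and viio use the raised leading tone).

V7

The pitches C#-E#-G#-B form a dominant seventh chord rooted on C#.
C# is scale degree 5 in F# minor, and a dominant seventh chord on that degree is written V7.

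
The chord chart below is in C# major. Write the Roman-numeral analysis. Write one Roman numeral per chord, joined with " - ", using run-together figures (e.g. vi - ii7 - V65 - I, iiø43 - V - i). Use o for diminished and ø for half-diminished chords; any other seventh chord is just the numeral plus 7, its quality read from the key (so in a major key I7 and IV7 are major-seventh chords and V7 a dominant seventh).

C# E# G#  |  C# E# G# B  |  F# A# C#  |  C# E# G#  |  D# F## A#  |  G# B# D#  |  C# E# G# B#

C#-E#-G#: root C# is the tonic; major triad there is I.
C#-E#-G#-B is the secondary dominant of IV (dominant seventh chord on C#): V7/IV.
F#-A#-C#: major triad on F# = scale degree 4 → IV.
C#-E#-G#: major triad on C# = scale degree 1 → I.
D#-F##-A#: chromatic; D# is V of V, so V/V.
G#-B#-D#: major triad on G# = scale degree 5 → V.
C#-E#-G#-B# has root C#, degree 1 in C# major, so I7.

I - V7/IV - IV - I - V/V - V - I7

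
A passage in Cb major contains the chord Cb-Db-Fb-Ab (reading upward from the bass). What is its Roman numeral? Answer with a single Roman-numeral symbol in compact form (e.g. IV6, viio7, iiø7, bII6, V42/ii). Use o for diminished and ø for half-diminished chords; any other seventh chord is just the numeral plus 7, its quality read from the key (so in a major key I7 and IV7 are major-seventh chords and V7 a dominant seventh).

ii42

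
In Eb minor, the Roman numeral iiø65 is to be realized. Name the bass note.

iiø in Eb minor has root F; the chord is F-Ab-Cb-Eb.
The figure 65 means first inversion — the third is in the bass.

Ab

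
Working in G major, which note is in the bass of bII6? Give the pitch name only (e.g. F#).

C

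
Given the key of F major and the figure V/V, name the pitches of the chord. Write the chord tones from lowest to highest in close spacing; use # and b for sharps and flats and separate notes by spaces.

G B D

The slash means an applied dominant: we want the dominant of V. In F major, V is C major, and its dominant is built on G.
Building a major triad on G gives G-B-D.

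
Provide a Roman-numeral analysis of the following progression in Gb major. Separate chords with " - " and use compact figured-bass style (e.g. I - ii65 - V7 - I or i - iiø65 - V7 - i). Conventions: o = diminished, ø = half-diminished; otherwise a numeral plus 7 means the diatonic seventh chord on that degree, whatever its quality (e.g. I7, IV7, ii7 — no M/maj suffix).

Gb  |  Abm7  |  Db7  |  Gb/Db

Gb: root Gb is the tonic; major triad there is I.
Abm7 has root Ab, degree 2 in Gb major, so ii7.
Db7 has root Db, degree 5 in Gb major, so V7.
Gb/Db: major triad on Gb = scale degree 1 → I64.

I - ii7 - V7 - I64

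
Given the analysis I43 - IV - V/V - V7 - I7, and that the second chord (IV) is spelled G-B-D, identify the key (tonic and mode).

D major

The chord G is a major triad rooted on G; its label is IV.
If G is scale degree 4 and the mode makes that degree carry a major triad, the tonic is D and the mode is major.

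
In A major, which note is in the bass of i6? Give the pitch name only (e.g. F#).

C

i in A major has root A; the chord is A-C-E.
The figure 6 means first inversion — the third is in the bass.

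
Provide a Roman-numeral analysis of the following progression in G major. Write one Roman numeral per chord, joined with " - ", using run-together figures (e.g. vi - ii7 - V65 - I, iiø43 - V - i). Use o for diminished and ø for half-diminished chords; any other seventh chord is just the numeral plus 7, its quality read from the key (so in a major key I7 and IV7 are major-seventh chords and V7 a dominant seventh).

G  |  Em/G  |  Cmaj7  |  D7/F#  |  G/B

I - vi6 - IV7 - V65 - I6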